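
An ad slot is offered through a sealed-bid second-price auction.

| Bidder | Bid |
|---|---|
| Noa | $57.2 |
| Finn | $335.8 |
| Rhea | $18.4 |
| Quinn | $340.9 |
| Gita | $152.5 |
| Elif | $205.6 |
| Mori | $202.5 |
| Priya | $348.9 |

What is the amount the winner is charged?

$340.9

Highest bid: Priya at $348.9, so Priya wins.
Second-highest bid: Quinn at $340.9 — that is the price the winner pays.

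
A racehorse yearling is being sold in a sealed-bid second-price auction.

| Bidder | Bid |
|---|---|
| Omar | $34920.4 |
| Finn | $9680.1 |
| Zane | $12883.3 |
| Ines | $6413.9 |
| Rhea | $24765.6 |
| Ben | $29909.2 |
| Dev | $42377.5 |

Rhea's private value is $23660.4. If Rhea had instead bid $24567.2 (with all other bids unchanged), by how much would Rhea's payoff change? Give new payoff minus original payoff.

$0

The highest bid among the other bidders is $42377.5; Rhea's bid doesn't change that.
Original bid $24765.6: Rhea is not highest (top rival bid is $42377.5); payoff $0.
Alternative bid $24567.2: Rhea is not highest (top rival bid is $42377.5); payoff $0.
Change in payoff = $0 − ($0) = $0.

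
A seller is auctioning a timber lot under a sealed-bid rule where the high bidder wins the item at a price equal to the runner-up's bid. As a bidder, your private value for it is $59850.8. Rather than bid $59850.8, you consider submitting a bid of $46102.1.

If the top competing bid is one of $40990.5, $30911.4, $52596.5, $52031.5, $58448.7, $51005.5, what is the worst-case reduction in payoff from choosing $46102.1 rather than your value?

$8845.3

$40990.5: same outcome either way → loss $0.
$30911.4: same outcome either way → loss $0.
$52596.5: truthful gives $7254.3, deviation gives $0 → loss $7254.3.
$52031.5: truthful gives $7819.3, deviation gives $0 → loss $7819.3.
$58448.7: truthful gives $1402.1, deviation gives $0 → loss $1402.1.
$51005.5: truthful gives $8845.3, deviation gives $0 → loss $8845.3.
Maximum loss: $8845.3.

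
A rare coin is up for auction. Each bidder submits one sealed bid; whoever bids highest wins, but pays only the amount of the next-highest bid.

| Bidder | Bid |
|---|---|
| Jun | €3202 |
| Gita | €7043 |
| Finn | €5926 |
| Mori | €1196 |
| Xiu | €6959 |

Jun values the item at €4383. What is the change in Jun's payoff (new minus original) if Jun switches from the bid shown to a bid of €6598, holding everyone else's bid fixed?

€0

The highest bid among the other bidders is €7043; Jun's bid doesn't change that.
Original bid €3202: Jun is not highest (top rival bid is €7043); payoff €0.
Alternative bid €6598: Jun is not highest (top rival bid is €7043); payoff €0.
Change in payoff = €0 − (€0) = €0.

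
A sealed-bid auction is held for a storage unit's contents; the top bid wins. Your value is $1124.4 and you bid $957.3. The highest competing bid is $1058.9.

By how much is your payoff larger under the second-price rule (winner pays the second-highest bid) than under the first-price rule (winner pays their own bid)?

$0

Your bid $957.3 is below $1058.9, so you lose under either rule.
Payoff is $0 in both cases; difference = $0.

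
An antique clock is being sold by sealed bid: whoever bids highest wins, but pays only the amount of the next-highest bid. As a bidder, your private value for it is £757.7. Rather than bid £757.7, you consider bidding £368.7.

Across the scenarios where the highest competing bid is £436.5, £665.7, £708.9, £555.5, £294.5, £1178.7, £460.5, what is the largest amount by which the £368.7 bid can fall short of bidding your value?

£321.2

£436.5: truthful gives £321.2, deviation gives £0 → loss £321.2.
£665.7: truthful gives £92, deviation gives £0 → loss £92.
£708.9: truthful gives £48.8, deviation gives £0 → loss £48.8.
£555.5: truthful gives £202.2, deviation gives £0 → loss £202.2.
£294.5: same outcome either way → loss £0.
£1178.7: same outcome either way → loss £0.
£460.5: truthful gives £297.2, deviation gives £0 → loss £297.2.
Maximum loss: £321.2.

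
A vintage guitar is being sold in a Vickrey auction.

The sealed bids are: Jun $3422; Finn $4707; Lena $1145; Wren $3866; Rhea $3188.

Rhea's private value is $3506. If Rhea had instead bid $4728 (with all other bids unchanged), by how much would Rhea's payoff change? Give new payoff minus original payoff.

−$1201

The highest bid among the other bidders is $4707; Rhea's bid doesn't change that.
Original bid $3188: Rhea is not highest (top rival bid is $4707); payoff $0.
Alternative bid $4728: Rhea is highest, pays the top rival bid $4707; payoff $3506 − $4707 = −$1201.
Change in payoff = −$1201 − ($0) = −$1201.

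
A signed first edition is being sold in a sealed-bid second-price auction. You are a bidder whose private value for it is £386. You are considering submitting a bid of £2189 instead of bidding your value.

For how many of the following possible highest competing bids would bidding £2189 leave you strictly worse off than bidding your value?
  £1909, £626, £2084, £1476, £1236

The deviation hurts exactly when the highest competing bid lies strictly between £386 and £2189 — overbidding then wins at a price above your value.
£1909: inside the interval → strictly worse (loss £1523).
£626: inside the interval → strictly worse (loss £240).
£2084: inside the interval → strictly worse (loss £1698).
£1476: inside the interval → strictly worse (loss £1090).
£1236: inside the interval → strictly worse (loss £850).
Count: 5.

5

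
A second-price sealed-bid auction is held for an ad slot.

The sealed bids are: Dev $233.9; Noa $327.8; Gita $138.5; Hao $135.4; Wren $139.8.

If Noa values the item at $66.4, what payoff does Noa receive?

−$167.5

Highest bid: Noa at $327.8, so Noa wins.
Second-highest bid: Dev at $233.9 — that is the price the winner pays.
Noa's payoff = value − price = $66.4 − $233.9 = −$167.5.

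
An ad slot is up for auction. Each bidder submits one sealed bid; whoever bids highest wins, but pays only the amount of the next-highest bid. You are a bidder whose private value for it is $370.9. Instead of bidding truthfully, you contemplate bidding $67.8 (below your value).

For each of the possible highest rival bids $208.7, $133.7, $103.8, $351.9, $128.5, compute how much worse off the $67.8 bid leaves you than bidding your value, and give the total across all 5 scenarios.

The deviation costs you only when the competing bid falls strictly between $67.8 and $370.9; elsewhere both bids give the same outcome.
$208.7: truthful payoff $162.2, deviation payoff $0 → loss $162.2.
$133.7: truthful payoff $237.2, deviation payoff $0 → loss $237.2.
$103.8: truthful payoff $267.1, deviation payoff $0 → loss $267.1.
$351.9: truthful payoff $19, deviation payoff $0 → loss $19.
$128.5: truthful payoff $242.4, deviation payoff $0 → loss $242.4.
Total loss = $162.2 + $237.2 + $267.1 + $19 + $242.4 = $927.9.
Truthful bidding weakly dominates here: raising your bid can only win items priced above your value, and lowering it can only forfeit items priced below.

$927.9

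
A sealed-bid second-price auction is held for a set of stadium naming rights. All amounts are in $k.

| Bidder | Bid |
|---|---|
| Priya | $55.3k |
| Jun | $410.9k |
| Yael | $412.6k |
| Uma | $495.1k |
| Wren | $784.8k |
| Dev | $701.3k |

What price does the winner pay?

$701.3k

Highest bid: Wren at $784.8k, so Wren wins.
Second-highest bid: Dev at $701.3k — that is the price the winner pays.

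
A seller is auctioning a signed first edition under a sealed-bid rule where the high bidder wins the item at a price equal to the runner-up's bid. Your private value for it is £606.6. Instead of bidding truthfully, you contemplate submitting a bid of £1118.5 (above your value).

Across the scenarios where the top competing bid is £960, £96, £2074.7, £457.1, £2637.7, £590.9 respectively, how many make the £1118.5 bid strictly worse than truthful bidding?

The deviation hurts exactly when the highest competing bid lies strictly between £606.6 and £1118.5 — overbidding then wins at a price above your value.
£960: inside the interval → strictly worse (loss £353.4).
£96: below both → same outcome either way.
£2074.7: above both → same outcome either way.
£457.1: below both → same outcome either way.
£2637.7: above both → same outcome either way.
£590.9: below both → same outcome either way.
Count: 1.

1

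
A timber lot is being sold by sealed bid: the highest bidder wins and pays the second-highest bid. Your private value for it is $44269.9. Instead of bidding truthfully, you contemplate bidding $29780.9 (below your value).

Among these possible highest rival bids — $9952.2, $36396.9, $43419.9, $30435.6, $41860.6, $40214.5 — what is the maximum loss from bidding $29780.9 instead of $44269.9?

$13834.3

$9952.2: same outcome either way → loss $0.
$36396.9: truthful gives $7873, deviation gives $0 → loss $7873.
$43419.9: truthful gives $850, deviation gives $0 → loss $850.
$30435.6: truthful gives $13834.3, deviation gives $0 → loss $13834.3.
$41860.6: truthful gives $2409.3, deviation gives $0 → loss $2409.3.
$40214.5: truthful gives $4055.4, deviation gives $0 → loss $4055.4.
Maximum loss: $13834.3.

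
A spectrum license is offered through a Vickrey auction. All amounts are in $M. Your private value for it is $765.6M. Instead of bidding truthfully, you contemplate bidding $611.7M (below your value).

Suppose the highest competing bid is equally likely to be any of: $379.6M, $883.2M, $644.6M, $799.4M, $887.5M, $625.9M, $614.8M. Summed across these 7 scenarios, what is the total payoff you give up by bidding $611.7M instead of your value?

The deviation costs you only when the competing bid falls strictly between $611.7M and $765.6M; elsewhere both bids give the same outcome.
$379.6M: outcomes coincide → loss $0M.
$883.2M: outcomes coincide → loss $0M.
$644.6M: truthful payoff $121M, deviation payoff $0M → loss $121M.
$799.4M: outcomes coincide → loss $0M.
$887.5M: outcomes coincide → loss $0M.
$625.9M: truthful payoff $139.7M, deviation payoff $0M → loss $139.7M.
$614.8M: truthful payoff $150.8M, deviation payoff $0M → loss $150.8M.
Total loss = $121M + $139.7M + $150.8M = $411.5M.
Because the price is fixed by the runner-up's bid, deviating from your value can only change a good outcome into a bad one — never the reverse.

$411.5M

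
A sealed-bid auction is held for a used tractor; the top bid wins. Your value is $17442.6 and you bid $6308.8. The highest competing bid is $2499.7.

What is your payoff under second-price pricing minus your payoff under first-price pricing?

$3809.1

You have the highest bid, so you win under either rule.
Second-price: pay $2499.7 → payoff $14942.9.
First-price: pay your own bid $6308.8 → payoff $11133.8.
Difference = $14942.9 − ($11133.8) = $3809.1.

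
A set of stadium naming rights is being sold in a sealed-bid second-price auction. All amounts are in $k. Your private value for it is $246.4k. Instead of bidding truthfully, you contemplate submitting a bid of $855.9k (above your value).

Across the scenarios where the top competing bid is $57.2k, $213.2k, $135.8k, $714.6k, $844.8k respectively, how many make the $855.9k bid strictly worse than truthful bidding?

2

The deviation hurts exactly when the highest competing bid lies strictly between $246.4k and $855.9k — overbidding then wins at a price above your value.
$57.2k: below both → same outcome either way.
$213.2k: below both → same outcome either way.
$135.8k: below both → same outcome either way.
$714.6k: inside the interval → strictly worse (loss $468.2k).
$844.8k: inside the interval → strictly worse (loss $598.4k).
Count: 2.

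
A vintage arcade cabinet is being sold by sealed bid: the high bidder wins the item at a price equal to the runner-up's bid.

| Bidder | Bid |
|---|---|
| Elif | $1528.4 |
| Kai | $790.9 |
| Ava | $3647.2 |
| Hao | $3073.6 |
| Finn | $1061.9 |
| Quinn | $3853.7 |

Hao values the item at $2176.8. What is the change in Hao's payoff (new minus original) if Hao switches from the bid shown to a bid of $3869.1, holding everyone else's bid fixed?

The highest bid among the other bidders is $3853.7; Hao's bid doesn't change that.
Original bid $3073.6: Hao is not highest (top rival bid is $3853.7); payoff $0.
Alternative bid $3869.1: Hao is highest, pays the top rival bid $3853.7; payoff $2176.8 − $3853.7 = −$1676.9.
Change in payoff = −$1676.9 − ($0) = −$1676.9.

−$1676.9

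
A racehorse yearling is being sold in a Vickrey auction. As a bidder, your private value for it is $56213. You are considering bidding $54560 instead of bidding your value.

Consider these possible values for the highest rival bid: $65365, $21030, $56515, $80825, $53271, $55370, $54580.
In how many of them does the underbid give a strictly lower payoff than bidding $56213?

The deviation hurts exactly when the highest competing bid lies strictly between $54560 and $56213 — underbidding then forfeits a profitable win.
$65365: above both → same outcome either way.
$21030: below both → same outcome either way.
$56515: above both → same outcome either way.
$80825: above both → same outcome either way.
$53271: below both → same outcome either way.
$55370: inside the interval → strictly worse (loss $843).
$54580: inside the interval → strictly worse (loss $1633).
Count: 2.

2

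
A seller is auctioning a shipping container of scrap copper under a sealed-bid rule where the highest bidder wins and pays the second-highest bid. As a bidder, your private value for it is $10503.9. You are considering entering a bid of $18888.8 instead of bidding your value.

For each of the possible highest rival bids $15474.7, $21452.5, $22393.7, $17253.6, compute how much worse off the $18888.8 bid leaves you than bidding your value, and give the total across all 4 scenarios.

$11720.5

The deviation costs you only when the competing bid falls strictly between $10503.9 and $18888.8; elsewhere both bids give the same outcome.
$15474.7: truthful payoff $0, deviation payoff −$4970.8 → loss $4970.8.
$21452.5: outcomes coincide → loss $0.
$22393.7: outcomes coincide → loss $0.
$17253.6: truthful payoff $0, deviation payoff −$6749.7 → loss $6749.7.
Total loss = $4970.8 + $6749.7 = $11720.5.
In a second-price auction your bid sets only whether you win, not what you pay, so bidding your true value is weakly dominant.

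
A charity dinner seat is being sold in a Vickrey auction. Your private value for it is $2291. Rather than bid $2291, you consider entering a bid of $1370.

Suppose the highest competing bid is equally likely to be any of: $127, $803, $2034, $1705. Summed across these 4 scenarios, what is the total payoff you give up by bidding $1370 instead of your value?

$843

The deviation costs you only when the competing bid falls strictly between $1370 and $2291; elsewhere both bids give the same outcome.
$127: outcomes coincide → loss $0.
$803: outcomes coincide → loss $0.
$2034: truthful payoff $257, deviation payoff $0 → loss $257.
$1705: truthful payoff $586, deviation payoff $0 → loss $586.
Total loss = $257 + $586 = $843.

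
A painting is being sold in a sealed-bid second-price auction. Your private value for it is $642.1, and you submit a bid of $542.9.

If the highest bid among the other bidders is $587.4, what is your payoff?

Your bid $542.9 is below the highest competing bid $587.4, so you lose.
A losing bidder pays nothing and receives nothing: payoff = $0.

$0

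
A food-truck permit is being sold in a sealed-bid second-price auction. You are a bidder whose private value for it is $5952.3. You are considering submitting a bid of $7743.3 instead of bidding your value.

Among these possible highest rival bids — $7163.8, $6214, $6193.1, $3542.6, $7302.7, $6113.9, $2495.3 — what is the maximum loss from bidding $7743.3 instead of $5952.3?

$7163.8: truthful gives $0, deviation gives −$1211.5 → loss $1211.5.
$6214: truthful gives $0, deviation gives −$261.7 → loss $261.7.
$6193.1: truthful gives $0, deviation gives −$240.8 → loss $240.8.
$3542.6: same outcome either way → loss $0.
$7302.7: truthful gives $0, deviation gives −$1350.4 → loss $1350.4.
$6113.9: truthful gives $0, deviation gives −$161.6 → loss $161.6.
$2495.3: same outcome either way → loss $0.
Maximum loss: $1350.4.

$1350.4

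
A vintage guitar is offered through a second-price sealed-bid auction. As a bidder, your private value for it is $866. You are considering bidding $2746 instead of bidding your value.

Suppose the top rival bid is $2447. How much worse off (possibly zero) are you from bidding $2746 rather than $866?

$1581

Bidding your value $866: you lose (since $866 < $2447). Payoff $0.
Bidding $2746: you win and pay $2447. Payoff $866 − $2447 = −$1581.
The competing bid $2447 lies between your value and your inflated bid, so overbidding wins an item priced above your value.
Loss from deviating = $0 − (−$1581) = $1581.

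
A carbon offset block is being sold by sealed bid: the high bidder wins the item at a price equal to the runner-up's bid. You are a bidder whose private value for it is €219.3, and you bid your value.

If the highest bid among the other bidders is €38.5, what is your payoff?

Your bid €219.3 exceeds the highest competing bid €38.5, so you win.
In a second-price auction the winner pays the second-highest bid, €38.5.
Payoff = value − price = €219.3 − €38.5 = €180.8.

€180.8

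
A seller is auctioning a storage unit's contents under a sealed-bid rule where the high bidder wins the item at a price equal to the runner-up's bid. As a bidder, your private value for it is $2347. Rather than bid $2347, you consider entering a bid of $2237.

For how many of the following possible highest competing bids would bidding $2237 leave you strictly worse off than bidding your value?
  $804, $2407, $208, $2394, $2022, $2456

The deviation hurts exactly when the highest competing bid lies strictly between $2237 and $2347 — underbidding then forfeits a profitable win.
$804: below both → same outcome either way.
$2407: above both → same outcome either way.
$208: below both → same outcome either way.
$2394: above both → same outcome either way.
$2022: below both → same outcome either way.
$2456: above both → same outcome either way.
Count: 0.

0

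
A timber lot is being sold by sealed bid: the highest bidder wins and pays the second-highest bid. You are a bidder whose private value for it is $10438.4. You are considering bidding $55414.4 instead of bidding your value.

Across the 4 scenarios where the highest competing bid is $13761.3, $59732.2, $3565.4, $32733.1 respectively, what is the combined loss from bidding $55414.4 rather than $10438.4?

The deviation costs you only when the competing bid falls strictly between $10438.4 and $55414.4; elsewhere both bids give the same outcome.
$13761.3: truthful payoff $0, deviation payoff −$3322.9 → loss $3322.9.
$59732.2: outcomes coincide → loss $0.
$3565.4: outcomes coincide → loss $0.
$32733.1: truthful payoff $0, deviation payoff −$22294.7 → loss $22294.7.
Total loss = $3322.9 + $22294.7 = $25617.6.

$25617.6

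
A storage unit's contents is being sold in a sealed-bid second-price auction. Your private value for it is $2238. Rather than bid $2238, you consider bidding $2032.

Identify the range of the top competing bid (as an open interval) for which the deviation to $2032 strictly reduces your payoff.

If the competing bid is below $2032, both bids win at the same price — no difference.
If it is above $2238, both bids lose — no difference.
If it lies strictly between $2032 and $2238, bidding your value wins at a price below your value (positive payoff) while bidding $2032 loses (payoff 0).
So the deviation strictly hurts on the open interval ($2032, $2238).

($2032, $2238)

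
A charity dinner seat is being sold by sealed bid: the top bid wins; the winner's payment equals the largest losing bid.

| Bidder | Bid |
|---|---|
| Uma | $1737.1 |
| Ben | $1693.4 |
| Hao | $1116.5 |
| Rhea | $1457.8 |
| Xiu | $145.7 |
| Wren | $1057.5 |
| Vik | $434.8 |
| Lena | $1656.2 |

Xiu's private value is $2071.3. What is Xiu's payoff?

$0

Highest bid: Uma at $1737.1, so Uma wins.
Second-highest bid: Ben at $1693.4 — that is the price the winner pays.
Xiu did not win, so Xiu pays nothing and receives nothing: payoff $0.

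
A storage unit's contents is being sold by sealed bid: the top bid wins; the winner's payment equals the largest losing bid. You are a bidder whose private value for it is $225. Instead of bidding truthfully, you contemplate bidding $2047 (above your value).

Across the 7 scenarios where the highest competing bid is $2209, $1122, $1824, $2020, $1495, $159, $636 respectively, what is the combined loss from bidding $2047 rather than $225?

The deviation costs you only when the competing bid falls strictly between $225 and $2047; elsewhere both bids give the same outcome.
$2209: outcomes coincide → loss $0.
$1122: truthful payoff $0, deviation payoff −$897 → loss $897.
$1824: truthful payoff $0, deviation payoff −$1599 → loss $1599.
$2020: truthful payoff $0, deviation payoff −$1795 → loss $1795.
$1495: truthful payoff $0, deviation payoff −$1270 → loss $1270.
$159: outcomes coincide → loss $0.
$636: truthful payoff $0, deviation payoff −$411 → loss $411.
Total loss = $897 + $1599 + $1795 + $1270 + $411 = $5972.

$5972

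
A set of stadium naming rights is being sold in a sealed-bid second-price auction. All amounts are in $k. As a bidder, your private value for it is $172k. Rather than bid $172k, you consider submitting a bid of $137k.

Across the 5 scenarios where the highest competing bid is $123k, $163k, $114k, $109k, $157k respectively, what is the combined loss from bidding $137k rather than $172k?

$24k

The deviation costs you only when the competing bid falls strictly between $137k and $172k; elsewhere both bids give the same outcome.
$123k: outcomes coincide → loss $0k.
$163k: truthful payoff $9k, deviation payoff $0k → loss $9k.
$114k: outcomes coincide → loss $0k.
$109k: outcomes coincide → loss $0k.
$157k: truthful payoff $15k, deviation payoff $0k → loss $15k.
Total loss = $9k + $15k = $24k.
Because the price is fixed by the runner-up's bid, deviating from your value can only change a good outcome into a bad one — never the reverse.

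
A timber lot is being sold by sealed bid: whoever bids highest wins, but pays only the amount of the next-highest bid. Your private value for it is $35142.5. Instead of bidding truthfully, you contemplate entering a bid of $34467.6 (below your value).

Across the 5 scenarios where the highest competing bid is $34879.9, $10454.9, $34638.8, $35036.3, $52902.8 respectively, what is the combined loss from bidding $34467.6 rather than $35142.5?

$872.5

The deviation costs you only when the competing bid falls strictly between $34467.6 and $35142.5; elsewhere both bids give the same outcome.
$34879.9: truthful payoff $262.6, deviation payoff $0 → loss $262.6.
$10454.9: outcomes coincide → loss $0.
$34638.8: truthful payoff $503.7, deviation payoff $0 → loss $503.7.
$35036.3: truthful payoff $106.2, deviation payoff $0 → loss $106.2.
$52902.8: outcomes coincide → loss $0.
Total loss = $262.6 + $503.7 + $106.2 = $872.5.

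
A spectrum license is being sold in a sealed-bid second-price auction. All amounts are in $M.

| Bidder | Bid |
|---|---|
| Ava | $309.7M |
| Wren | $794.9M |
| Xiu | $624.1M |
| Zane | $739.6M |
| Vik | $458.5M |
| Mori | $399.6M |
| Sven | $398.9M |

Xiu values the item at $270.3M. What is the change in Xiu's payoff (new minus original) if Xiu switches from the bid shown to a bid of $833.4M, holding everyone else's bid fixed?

−$524.6M

The highest bid among the other bidders is $794.9M; Xiu's bid doesn't change that.
Original bid $624.1M: Xiu is not highest (top rival bid is $794.9M); payoff $0M.
Alternative bid $833.4M: Xiu is highest, pays the top rival bid $794.9M; payoff $270.3M − $794.9M = −$524.6M.
Change in payoff = −$524.6M − ($0M) = −$524.6M.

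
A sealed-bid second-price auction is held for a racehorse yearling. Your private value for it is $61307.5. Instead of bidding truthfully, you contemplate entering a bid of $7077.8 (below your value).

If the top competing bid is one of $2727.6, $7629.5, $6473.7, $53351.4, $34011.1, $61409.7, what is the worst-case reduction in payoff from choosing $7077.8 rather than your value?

$2727.6: same outcome either way → loss $0.
$7629.5: truthful gives $53678, deviation gives $0 → loss $53678.
$6473.7: same outcome either way → loss $0.
$53351.4: truthful gives $7956.1, deviation gives $0 → loss $7956.1.
$34011.1: truthful gives $27296.4, deviation gives $0 → loss $27296.4.
$61409.7: same outcome either way → loss $0.
Maximum loss: $53678.

$53678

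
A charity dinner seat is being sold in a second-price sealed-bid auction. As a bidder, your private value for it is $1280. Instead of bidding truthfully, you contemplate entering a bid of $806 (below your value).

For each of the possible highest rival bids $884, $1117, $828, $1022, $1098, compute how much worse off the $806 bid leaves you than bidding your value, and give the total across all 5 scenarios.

$1451

The deviation costs you only when the competing bid falls strictly between $806 and $1280; elsewhere both bids give the same outcome.
$884: truthful payoff $396, deviation payoff $0 → loss $396.
$1117: truthful payoff $163, deviation payoff $0 → loss $163.
$828: truthful payoff $452, deviation payoff $0 → loss $452.
$1022: truthful payoff $258, deviation payoff $0 → loss $258.
$1098: truthful payoff $182, deviation payoff $0 → loss $182.
Total loss = $396 + $163 + $452 + $258 + $182 = $1451.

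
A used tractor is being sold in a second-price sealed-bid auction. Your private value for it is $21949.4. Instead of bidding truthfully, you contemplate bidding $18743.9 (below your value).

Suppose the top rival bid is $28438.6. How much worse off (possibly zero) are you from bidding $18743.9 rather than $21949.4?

$0

Bidding your value $21949.4: you lose (since $21949.4 < $28438.6). Payoff $0.
Bidding $18743.9: you lose. Payoff $0.
Difference = $0 − $0 = $0; both bids lead to the same outcome because the competing bid is above both your value and your alternative bid.
Truthful bidding weakly dominates here: raising your bid can only win items priced above your value, and lowering it can only forfeit items priced below.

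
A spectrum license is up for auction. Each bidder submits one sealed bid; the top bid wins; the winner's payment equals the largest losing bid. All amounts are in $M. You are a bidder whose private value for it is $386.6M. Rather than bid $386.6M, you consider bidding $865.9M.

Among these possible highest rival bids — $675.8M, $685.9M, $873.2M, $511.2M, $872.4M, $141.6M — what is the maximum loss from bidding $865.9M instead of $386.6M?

$675.8M: truthful gives $0M, deviation gives −$289.2M → loss $289.2M.
$685.9M: truthful gives $0M, deviation gives −$299.3M → loss $299.3M.
$873.2M: same outcome either way → loss $0M.
$511.2M: truthful gives $0M, deviation gives −$124.6M → loss $124.6M.
$872.4M: same outcome either way → loss $0M.
$141.6M: same outcome either way → loss $0M.
Maximum loss: $299.3M.

$299.3M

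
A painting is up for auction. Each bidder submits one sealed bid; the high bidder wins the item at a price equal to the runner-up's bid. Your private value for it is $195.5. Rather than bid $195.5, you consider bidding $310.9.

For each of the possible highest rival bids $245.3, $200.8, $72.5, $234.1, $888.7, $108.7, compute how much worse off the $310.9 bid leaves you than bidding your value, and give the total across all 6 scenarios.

The deviation costs you only when the competing bid falls strictly between $195.5 and $310.9; elsewhere both bids give the same outcome.
$245.3: truthful payoff $0, deviation payoff −$49.8 → loss $49.8.
$200.8: truthful payoff $0, deviation payoff −$5.3 → loss $5.3.
$72.5: outcomes coincide → loss $0.
$234.1: truthful payoff $0, deviation payoff −$38.6 → loss $38.6.
$888.7: outcomes coincide → loss $0.
$108.7: outcomes coincide → loss $0.
Total loss = $49.8 + $5.3 + $38.6 = $93.7.
Because the price is fixed by the runner-up's bid, deviating from your value can only change a good outcome into a bad one — never the reverse.

$93.7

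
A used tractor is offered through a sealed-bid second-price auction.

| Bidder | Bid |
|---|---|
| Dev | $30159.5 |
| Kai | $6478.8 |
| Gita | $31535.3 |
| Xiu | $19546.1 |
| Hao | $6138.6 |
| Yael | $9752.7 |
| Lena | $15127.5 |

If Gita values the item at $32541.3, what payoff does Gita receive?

Highest bid: Gita at $31535.3, so Gita wins.
Second-highest bid: Dev at $30159.5 — that is the price the winner pays.
Gita's payoff = value − price = $32541.3 − $30159.5 = $2381.8.

$2381.8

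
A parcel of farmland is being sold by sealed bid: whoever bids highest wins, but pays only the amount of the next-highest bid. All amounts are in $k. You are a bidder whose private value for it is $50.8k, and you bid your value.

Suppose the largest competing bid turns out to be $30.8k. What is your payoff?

Your bid $50.8k exceeds the highest competing bid $30.8k, so you win.
In a second-price auction the winner pays the second-highest bid, $30.8k.
Payoff = value − price = $50.8k − $30.8k = $20k.

$20k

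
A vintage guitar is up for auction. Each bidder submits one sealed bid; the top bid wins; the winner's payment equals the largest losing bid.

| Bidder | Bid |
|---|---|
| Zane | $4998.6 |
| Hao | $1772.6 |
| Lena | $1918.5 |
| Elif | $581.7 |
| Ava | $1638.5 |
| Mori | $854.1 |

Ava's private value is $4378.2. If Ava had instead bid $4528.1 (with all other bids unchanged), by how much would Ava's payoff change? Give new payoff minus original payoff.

The highest bid among the other bidders is $4998.6; Ava's bid doesn't change that.
Original bid $1638.5: Ava is not highest (top rival bid is $4998.6); payoff $0.
Alternative bid $4528.1: Ava is not highest (top rival bid is $4998.6); payoff $0.
Change in payoff = $0 − ($0) = $0.

$0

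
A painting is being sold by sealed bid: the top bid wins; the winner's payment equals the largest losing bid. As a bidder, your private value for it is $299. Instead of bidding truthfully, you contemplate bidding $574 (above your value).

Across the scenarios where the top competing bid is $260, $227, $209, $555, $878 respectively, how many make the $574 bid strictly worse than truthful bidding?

The deviation hurts exactly when the highest competing bid lies strictly between $299 and $574 — overbidding then wins at a price above your value.
$260: below both → same outcome either way.
$227: below both → same outcome either way.
$209: below both → same outcome either way.
$555: inside the interval → strictly worse (loss $256).
$878: above both → same outcome either way.
Count: 1.

1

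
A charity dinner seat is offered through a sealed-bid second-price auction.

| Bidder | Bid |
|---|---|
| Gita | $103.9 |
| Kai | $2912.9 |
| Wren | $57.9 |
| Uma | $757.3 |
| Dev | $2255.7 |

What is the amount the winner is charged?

$2255.7

Highest bid: Kai at $2912.9, so Kai wins.
Second-highest bid: Dev at $2255.7 — that is the price the winner pays.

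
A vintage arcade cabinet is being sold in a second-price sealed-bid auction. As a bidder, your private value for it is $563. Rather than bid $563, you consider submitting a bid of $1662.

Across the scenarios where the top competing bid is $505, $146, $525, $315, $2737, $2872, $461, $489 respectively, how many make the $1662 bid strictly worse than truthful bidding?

The deviation hurts exactly when the highest competing bid lies strictly between $563 and $1662 — overbidding then wins at a price above your value.
$505: below both → same outcome either way.
$146: below both → same outcome either way.
$525: below both → same outcome either way.
$315: below both → same outcome either way.
$2737: above both → same outcome either way.
$2872: above both → same outcome either way.
$461: below both → same outcome either way.
$489: below both → same outcome either way.
Count: 0.

0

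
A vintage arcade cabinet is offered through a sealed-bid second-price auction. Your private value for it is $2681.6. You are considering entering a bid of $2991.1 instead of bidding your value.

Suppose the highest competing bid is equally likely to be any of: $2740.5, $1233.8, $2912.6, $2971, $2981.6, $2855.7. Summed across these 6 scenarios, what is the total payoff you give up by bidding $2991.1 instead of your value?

$1053.4

The deviation costs you only when the competing bid falls strictly between $2681.6 and $2991.1; elsewhere both bids give the same outcome.
$2740.5: truthful payoff $0, deviation payoff −$58.9 → loss $58.9.
$1233.8: outcomes coincide → loss $0.
$2912.6: truthful payoff $0, deviation payoff −$231 → loss $231.
$2971: truthful payoff $0, deviation payoff −$289.4 → loss $289.4.
$2981.6: truthful payoff $0, deviation payoff −$300 → loss $300.
$2855.7: truthful payoff $0, deviation payoff −$174.1 → loss $174.1.
Total loss = $58.9 + $231 + $289.4 + $300 + $174.1 = $1053.4.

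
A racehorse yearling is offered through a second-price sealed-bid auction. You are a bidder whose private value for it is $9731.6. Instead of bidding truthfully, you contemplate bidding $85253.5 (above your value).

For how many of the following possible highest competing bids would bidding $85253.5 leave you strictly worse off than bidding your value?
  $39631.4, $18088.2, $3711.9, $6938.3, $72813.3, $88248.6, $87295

3

The deviation hurts exactly when the highest competing bid lies strictly between $9731.6 and $85253.5 — overbidding then wins at a price above your value.
$39631.4: inside the interval → strictly worse (loss $29899.8).
$18088.2: inside the interval → strictly worse (loss $8356.6).
$3711.9: below both → same outcome either way.
$6938.3: below both → same outcome either way.
$72813.3: inside the interval → strictly worse (loss $63081.7).
$88248.6: above both → same outcome either way.
$87295: above both → same outcome either way.
Count: 3.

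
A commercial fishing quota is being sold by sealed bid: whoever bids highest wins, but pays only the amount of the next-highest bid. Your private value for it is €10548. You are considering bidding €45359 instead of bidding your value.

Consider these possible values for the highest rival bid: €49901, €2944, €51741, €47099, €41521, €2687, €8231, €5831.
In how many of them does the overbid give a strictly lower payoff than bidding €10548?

1

The deviation hurts exactly when the highest competing bid lies strictly between €10548 and €45359 — overbidding then wins at a price above your value.
€49901: above both → same outcome either way.
€2944: below both → same outcome either way.
€51741: above both → same outcome either way.
€47099: above both → same outcome either way.
€41521: inside the interval → strictly worse (loss €30973).
€2687: below both → same outcome either way.
€8231: below both → same outcome either way.
€5831: below both → same outcome either way.
Count: 1.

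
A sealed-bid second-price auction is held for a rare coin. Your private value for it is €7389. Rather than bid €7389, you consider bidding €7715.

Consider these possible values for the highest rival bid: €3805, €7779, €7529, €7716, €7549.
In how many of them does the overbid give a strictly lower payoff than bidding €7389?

The deviation hurts exactly when the highest competing bid lies strictly between €7389 and €7715 — overbidding then wins at a price above your value.
€3805: below both → same outcome either way.
€7779: above both → same outcome either way.
€7529: inside the interval → strictly worse (loss €140).
€7716: above both → same outcome either way.
€7549: inside the interval → strictly worse (loss €160).
Count: 2.

2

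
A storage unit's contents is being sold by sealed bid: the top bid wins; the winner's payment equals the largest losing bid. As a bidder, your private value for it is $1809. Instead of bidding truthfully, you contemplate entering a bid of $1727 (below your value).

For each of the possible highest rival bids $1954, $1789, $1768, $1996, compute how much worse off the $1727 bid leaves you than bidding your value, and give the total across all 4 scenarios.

The deviation costs you only when the competing bid falls strictly between $1727 and $1809; elsewhere both bids give the same outcome.
$1954: outcomes coincide → loss $0.
$1789: truthful payoff $20, deviation payoff $0 → loss $20.
$1768: truthful payoff $41, deviation payoff $0 → loss $41.
$1996: outcomes coincide → loss $0.
Total loss = $20 + $41 = $61.
Because the price is fixed by the runner-up's bid, deviating from your value can only change a good outcome into a bad one — never the reverse.

$61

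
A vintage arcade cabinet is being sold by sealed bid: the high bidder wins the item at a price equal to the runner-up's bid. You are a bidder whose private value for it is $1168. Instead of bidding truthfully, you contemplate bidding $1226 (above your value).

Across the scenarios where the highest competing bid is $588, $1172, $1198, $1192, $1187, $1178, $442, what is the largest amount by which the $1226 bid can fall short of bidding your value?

$30

$588: same outcome either way → loss $0.
$1172: truthful gives $0, deviation gives −$4 → loss $4.
$1198: truthful gives $0, deviation gives −$30 → loss $30.
$1192: truthful gives $0, deviation gives −$24 → loss $24.
$1187: truthful gives $0, deviation gives −$19 → loss $19.
$1178: truthful gives $0, deviation gives −$10 → loss $10.
$442: same outcome either way → loss $0.
Maximum loss: $30.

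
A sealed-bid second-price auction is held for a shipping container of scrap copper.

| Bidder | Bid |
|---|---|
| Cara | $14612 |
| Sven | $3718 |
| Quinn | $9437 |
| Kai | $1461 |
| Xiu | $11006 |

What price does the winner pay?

Highest bid: Cara at $14612, so Cara wins.
Second-highest bid: Xiu at $11006 — that is the price the winner pays.

$11006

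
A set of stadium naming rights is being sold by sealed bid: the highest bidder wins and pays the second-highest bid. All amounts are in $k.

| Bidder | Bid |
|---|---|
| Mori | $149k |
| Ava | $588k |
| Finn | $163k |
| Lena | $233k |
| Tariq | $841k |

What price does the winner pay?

$588k

Highest bid: Tariq at $841k, so Tariq wins.
Second-highest bid: Ava at $588k — that is the price the winner pays.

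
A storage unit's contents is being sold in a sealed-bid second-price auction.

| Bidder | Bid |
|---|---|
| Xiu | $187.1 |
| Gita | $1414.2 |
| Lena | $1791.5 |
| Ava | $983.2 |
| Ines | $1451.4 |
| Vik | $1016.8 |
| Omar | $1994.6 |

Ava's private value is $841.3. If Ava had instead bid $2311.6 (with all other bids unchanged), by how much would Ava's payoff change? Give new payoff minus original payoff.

−$1153.3

The highest bid among the other bidders is $1994.6; Ava's bid doesn't change that.
Original bid $983.2: Ava is not highest (top rival bid is $1994.6); payoff $0.
Alternative bid $2311.6: Ava is highest, pays the top rival bid $1994.6; payoff $841.3 − $1994.6 = −$1153.3.
Change in payoff = −$1153.3 − ($0) = −$1153.3.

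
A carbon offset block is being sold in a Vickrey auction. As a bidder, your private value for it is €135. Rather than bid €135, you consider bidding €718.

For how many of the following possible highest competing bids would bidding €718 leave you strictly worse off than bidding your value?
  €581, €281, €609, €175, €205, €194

6

The deviation hurts exactly when the highest competing bid lies strictly between €135 and €718 — overbidding then wins at a price above your value.
€581: inside the interval → strictly worse (loss €446).
€281: inside the interval → strictly worse (loss €146).
€609: inside the interval → strictly worse (loss €474).
€175: inside the interval → strictly worse (loss €40).
€205: inside the interval → strictly worse (loss €70).
€194: inside the interval → strictly worse (loss €59).
Count: 6.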